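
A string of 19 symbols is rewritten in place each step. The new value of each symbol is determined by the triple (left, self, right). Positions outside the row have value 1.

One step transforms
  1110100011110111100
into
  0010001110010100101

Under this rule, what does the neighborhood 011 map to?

1

At position 8 the neighborhood is 011; the next row has 1 there.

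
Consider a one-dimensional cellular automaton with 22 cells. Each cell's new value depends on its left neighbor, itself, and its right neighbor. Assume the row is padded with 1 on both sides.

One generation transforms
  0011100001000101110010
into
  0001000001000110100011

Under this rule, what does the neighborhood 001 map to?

0

At position 1 the neighborhood is 001; the next row has 0 there.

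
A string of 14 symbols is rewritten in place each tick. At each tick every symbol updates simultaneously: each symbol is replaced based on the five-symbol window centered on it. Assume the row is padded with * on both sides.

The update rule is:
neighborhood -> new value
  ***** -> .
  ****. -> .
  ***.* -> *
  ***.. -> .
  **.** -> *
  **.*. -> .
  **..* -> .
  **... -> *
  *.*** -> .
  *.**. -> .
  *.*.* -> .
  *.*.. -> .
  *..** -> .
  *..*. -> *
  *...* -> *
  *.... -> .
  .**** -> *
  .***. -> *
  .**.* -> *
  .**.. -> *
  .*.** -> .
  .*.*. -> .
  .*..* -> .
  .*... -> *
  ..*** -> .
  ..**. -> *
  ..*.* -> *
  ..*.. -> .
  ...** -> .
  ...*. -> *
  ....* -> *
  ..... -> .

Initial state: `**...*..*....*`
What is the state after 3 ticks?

tick 1: ..***..*.*.*..
tick 2: ...*..**......
tick 3: ***...***...*.

***...***...*.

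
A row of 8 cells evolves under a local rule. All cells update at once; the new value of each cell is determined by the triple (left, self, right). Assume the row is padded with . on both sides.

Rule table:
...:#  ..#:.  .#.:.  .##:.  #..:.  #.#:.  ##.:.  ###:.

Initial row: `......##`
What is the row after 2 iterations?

iteration 1: #####...
iteration 2: ......##

......##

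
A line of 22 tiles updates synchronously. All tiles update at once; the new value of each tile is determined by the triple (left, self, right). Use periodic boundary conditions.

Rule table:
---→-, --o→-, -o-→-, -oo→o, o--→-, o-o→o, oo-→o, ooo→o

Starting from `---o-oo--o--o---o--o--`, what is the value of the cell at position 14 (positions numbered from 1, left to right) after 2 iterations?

-

iteration 1: ----ooo---------------
iteration 2: ----ooo---------------
position 14 holds -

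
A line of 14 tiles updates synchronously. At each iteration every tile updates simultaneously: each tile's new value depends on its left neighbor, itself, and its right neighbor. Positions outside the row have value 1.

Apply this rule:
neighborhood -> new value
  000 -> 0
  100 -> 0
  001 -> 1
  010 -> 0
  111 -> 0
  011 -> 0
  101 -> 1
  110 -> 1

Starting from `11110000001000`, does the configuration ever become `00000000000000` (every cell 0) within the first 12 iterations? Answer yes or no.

00010000010001
00100000100010
01000001000101
10000010001010
10000100010101
10001000101010
10010001010101
10100010101010
11000101010101
01001010101010
10010101010101
10101010101010
iteration 12 is 10101010101010, still not uniform 0

no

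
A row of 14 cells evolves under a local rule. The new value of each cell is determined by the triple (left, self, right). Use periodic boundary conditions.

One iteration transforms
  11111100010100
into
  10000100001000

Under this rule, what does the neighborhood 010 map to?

0

At position 9 the neighborhood is 010; the next row has 0 there.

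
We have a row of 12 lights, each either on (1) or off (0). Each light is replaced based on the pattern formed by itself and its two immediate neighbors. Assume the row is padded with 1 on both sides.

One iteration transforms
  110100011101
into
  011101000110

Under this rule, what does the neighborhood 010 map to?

At position 3 the neighborhood is 010; the next row has 1 there.

1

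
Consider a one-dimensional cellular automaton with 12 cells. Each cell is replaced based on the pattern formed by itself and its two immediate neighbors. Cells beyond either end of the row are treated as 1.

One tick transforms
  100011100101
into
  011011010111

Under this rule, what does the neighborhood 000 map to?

At position 2 the neighborhood is 000; the next row has 1 there.

1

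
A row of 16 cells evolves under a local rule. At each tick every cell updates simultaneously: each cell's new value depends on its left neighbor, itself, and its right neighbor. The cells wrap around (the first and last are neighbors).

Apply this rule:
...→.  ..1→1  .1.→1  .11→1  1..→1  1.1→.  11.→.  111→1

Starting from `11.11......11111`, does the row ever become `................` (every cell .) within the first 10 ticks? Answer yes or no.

1..1.1....111111
.111.11..1111111
.11..1.11111111.
11.111.1111111.1
1..11..111111..1
.111.1111111.111
.11..111111..11.
11.1111111.111.1
1..111111..11..1
.1111111.111.111
tick 10 is .1111111.111.111, still not uniform .

no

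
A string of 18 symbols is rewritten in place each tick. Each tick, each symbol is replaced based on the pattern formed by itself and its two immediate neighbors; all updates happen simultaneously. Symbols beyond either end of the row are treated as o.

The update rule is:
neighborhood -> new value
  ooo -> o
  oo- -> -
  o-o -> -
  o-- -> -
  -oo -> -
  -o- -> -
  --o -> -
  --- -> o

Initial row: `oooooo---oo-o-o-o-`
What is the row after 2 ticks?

ooooo--o----------
oooo-----oooooooo-

oooo-----oooooooo-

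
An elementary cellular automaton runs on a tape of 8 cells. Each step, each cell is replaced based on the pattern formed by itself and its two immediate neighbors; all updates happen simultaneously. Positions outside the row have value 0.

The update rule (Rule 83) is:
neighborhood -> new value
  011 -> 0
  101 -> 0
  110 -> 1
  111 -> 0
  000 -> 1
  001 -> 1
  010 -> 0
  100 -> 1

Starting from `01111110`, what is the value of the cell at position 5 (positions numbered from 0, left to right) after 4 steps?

10000011
01111101
10000100
01111011
position 5 holds 0

0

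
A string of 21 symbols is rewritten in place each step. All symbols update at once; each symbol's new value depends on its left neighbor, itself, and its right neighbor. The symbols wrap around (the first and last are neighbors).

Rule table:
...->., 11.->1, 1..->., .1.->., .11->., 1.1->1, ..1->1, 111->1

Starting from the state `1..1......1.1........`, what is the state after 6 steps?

..1......1.1........1
.1......1.1........1.
1......1.1........1..
......1.1........1..1
.....1.1........1..1.
....1.1........1..1..

....1.1........1..1..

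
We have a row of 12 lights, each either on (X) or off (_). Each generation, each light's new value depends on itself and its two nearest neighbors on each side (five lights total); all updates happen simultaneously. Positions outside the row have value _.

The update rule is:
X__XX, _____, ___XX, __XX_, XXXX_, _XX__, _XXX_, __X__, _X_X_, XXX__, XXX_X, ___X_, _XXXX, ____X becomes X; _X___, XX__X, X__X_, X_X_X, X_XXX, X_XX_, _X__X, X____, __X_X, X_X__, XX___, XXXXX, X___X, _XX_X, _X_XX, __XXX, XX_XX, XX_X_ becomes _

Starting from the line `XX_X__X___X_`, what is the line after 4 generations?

_X___XX_XXX_

X_____X__XX_
X__XXXX_XXX_
X_X_XXX__XX_
_X___XX_XXX_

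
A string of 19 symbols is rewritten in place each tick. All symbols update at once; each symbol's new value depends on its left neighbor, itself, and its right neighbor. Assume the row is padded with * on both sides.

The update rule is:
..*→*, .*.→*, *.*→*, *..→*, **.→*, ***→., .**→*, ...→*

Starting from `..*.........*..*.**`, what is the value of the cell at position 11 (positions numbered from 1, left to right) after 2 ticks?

.

tick 1: ******************.
tick 2: .................**
position 11 holds .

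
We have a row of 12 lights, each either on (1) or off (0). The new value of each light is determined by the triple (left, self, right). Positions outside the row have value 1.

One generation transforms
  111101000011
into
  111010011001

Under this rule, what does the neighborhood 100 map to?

0

At position 6 the neighborhood is 100; the next row has 0 there.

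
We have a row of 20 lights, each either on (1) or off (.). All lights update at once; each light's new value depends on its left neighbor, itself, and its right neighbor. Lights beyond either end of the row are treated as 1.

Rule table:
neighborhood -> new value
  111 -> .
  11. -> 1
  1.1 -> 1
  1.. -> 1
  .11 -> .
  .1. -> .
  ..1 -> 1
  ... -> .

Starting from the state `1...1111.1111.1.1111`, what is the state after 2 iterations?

.11.1.1.11.1.11.1..1

iteration 1: 11.1...11...11.1....
iteration 2: .11.1.1.11.1.11.1..1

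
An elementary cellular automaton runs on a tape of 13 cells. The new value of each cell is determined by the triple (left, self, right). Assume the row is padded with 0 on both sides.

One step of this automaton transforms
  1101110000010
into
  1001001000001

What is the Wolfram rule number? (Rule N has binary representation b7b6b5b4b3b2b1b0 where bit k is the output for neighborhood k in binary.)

position 4: 111 → 0  (bit 7 = 0)
position 1: 110 → 0  (bit 6 = 0)
position 2: 101 → 0  (bit 5 = 0)
position 6: 100 → 1  (bit 4 = 1)
position 0: 011 → 1  (bit 3 = 1)
position 11: 010 → 0  (bit 2 = 0)
position 10: 001 → 0  (bit 1 = 0)
position 7: 000 → 0  (bit 0 = 0)
bits b7..b0 = 00011000 = 24

24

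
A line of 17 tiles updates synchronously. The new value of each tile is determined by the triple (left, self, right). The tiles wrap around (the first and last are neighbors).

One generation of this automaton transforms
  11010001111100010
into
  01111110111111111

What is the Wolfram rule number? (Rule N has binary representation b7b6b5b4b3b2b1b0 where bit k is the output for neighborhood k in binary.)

247

position 8: 111 → 1  (bit 7 = 1)
position 1: 110 → 1  (bit 6 = 1)
position 2: 101 → 1  (bit 5 = 1)
position 4: 100 → 1  (bit 4 = 1)
position 0: 011 → 0  (bit 3 = 0)
position 3: 010 → 1  (bit 2 = 1)
position 6: 001 → 1  (bit 1 = 1)
position 5: 000 → 1  (bit 0 = 1)
bits b7..b0 = 11110111 = 247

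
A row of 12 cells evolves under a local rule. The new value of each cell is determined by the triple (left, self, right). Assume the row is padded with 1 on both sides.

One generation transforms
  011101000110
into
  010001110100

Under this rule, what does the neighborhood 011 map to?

1

At position 1 the neighborhood is 011; the next row has 1 there.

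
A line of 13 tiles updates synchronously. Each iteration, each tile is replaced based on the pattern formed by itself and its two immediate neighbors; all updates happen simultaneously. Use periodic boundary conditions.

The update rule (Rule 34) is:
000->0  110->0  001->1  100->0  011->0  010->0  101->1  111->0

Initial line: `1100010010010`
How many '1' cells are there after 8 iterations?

0000100100101
0001001001010
0010010010100
0100100101000
1001001010000
0010010100001
0100101000010
1001010000100
count of 1: 4

4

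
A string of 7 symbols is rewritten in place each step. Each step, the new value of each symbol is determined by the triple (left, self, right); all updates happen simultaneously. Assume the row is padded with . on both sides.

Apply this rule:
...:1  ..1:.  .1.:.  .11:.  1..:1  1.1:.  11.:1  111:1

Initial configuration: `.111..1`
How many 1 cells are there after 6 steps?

2

step 1: ..111..
step 2: 1..1111
step 3: .1..111
step 4: ..1..11
step 5: 1..1..1
step 6: .1..1..
count of 1: 2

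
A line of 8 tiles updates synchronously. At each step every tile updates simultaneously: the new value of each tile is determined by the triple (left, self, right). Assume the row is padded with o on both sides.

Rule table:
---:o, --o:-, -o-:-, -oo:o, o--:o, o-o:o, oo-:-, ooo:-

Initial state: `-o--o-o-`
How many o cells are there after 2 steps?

step 1: o-o--o-o
step 2: -o-o--oo
count of o: 4

4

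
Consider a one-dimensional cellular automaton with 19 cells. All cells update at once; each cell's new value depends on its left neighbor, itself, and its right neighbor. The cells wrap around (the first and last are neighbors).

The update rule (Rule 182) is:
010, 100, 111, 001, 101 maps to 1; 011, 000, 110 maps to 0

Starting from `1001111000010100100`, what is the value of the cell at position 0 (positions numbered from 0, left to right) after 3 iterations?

1

iteration 1: 1110110100111111111
iteration 2: 1101001111011111111
iteration 3: 1011110110101111111
position 0 holds 1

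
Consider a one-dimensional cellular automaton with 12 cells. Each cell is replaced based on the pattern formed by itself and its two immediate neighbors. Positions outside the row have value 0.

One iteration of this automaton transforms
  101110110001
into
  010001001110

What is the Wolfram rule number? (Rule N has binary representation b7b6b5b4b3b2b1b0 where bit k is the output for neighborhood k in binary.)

position 3: 111 → 0  (bit 7 = 0)
position 4: 110 → 0  (bit 6 = 0)
position 1: 101 → 1  (bit 5 = 1)
position 8: 100 → 1  (bit 4 = 1)
position 2: 011 → 0  (bit 3 = 0)
position 0: 010 → 0  (bit 2 = 0)
position 10: 001 → 1  (bit 1 = 1)
position 9: 000 → 1  (bit 0 = 1)
bits b7..b0 = 00110011 = 51

51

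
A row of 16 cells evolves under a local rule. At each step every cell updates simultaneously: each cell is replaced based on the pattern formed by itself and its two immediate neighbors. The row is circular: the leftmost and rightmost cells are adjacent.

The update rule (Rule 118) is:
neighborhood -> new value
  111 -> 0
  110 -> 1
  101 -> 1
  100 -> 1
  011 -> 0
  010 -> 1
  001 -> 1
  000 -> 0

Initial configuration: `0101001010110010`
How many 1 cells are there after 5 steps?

1111111111011111
0000000001100000
0000000010110000
0000000111011000
0000001001101100
count of 1: 5

5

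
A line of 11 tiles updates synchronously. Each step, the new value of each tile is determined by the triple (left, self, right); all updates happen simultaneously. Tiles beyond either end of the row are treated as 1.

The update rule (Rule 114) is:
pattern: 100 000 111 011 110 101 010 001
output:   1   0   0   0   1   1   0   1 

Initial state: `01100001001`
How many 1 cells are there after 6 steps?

10110010110
11011101011
01100110100
10111011011
11001101100
01110110111
count of 1: 8

8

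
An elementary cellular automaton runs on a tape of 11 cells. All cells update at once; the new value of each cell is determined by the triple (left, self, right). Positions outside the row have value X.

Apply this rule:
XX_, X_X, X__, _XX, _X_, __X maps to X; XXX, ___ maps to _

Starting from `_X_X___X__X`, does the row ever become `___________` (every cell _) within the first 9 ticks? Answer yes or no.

tick 1: XXXXX_XXXXX
tick 2: ____XXX____
tick 3: X__XX_XX__X
tick 4: XXXXXXXXXXX
tick 5: ___________
all cells are _ at tick 5

yes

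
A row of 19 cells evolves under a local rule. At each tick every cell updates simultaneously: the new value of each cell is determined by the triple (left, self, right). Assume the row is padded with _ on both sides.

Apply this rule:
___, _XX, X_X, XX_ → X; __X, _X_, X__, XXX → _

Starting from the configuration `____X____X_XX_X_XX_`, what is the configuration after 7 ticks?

XXX___XX__XXXX_XXX_
X_X_X_XX__X__XXX_X_
_X_X_XXX_____X_XX__
__X_XX_X_XXX__XXX_X
X__XXXX_XX_X__X_XX_
___X__XXXXX____XXX_
XX____X___X_XX_X_X_

XX____X___X_XX_X_X_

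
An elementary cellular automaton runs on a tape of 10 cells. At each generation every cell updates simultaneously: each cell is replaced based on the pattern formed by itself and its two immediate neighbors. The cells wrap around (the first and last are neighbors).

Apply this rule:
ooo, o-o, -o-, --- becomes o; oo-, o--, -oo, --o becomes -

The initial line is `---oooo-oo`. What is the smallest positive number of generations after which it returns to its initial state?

6

-o--oo-o--
-o----oo-o
oo-oo---oo
o-o---o--o
-oo-o-o---
---oooo-oo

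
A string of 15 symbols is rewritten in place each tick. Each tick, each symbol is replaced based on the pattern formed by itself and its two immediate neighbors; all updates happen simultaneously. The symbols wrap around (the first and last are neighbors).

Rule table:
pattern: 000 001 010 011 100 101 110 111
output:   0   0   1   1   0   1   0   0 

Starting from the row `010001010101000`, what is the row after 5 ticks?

010001000000000

tick 1: 010001111111000
tick 2: 010001000000000
tick 3: 010001000000000  (fixed point — unchanged through tick 5)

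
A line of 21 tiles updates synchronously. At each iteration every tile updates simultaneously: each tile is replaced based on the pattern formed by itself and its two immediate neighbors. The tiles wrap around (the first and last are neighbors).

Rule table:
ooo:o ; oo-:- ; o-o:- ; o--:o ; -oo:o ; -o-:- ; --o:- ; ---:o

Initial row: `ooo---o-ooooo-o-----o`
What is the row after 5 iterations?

o-o-o------o----ooooo

oo-oo---oooo---oooo-o
o--o-oo-ooo-oo-ooo--o
-o---o--oo--o--oo-o-o
--oo--o-o-o--o-o-----
o-o-o------o----ooooo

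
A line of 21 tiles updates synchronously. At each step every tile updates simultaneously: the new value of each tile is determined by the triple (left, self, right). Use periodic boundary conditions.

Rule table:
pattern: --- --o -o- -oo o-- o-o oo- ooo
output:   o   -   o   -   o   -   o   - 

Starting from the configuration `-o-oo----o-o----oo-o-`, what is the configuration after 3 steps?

-o--oooo-o-oooo--o-oo
-oo----o-o----oo-o--o
--oooo-o-oooo--o-oo-o

--oooo-o-oooo--o-oo-o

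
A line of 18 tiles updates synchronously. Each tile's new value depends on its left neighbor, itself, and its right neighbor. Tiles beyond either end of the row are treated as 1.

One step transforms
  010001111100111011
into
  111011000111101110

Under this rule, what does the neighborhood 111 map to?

0

At position 6 the neighborhood is 111; the next row has 0 there.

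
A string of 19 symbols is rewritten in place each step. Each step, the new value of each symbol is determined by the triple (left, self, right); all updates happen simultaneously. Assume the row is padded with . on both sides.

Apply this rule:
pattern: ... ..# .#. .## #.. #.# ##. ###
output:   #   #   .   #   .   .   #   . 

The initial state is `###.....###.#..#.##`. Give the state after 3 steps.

####..##..####.##.#

#.#.#####.#...#..##
....#...#...##..###
####..##..####.##.#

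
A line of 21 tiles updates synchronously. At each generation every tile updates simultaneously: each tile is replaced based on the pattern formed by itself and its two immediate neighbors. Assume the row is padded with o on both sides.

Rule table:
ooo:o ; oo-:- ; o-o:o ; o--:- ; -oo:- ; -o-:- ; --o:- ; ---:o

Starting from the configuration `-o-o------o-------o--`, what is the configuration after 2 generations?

o-o--oooo---ooooo----
-o----oo--o--ooo--oo-

-o----oo--o--ooo--oo-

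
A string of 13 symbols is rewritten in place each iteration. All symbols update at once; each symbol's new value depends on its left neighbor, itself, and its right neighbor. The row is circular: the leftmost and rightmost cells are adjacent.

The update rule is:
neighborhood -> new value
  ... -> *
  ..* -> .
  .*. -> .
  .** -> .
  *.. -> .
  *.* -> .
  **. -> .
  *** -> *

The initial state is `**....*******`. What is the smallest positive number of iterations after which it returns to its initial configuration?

14

*..**..******
........*****
.******..***.
..****....*..
*..**..**...*
..........*..
*********...*
********..*..
.******......
..****..*****
...**....***.
**....**..*..
...**........
**....*******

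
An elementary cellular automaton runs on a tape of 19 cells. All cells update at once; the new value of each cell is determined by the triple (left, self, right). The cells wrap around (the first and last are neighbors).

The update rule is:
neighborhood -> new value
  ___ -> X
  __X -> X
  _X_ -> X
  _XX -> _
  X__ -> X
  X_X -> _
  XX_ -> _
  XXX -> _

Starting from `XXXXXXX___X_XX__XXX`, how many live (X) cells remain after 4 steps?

13

_______XXXX___XX___
XXXXXXX____XXX__XXX
_______XXXX___XX___  (repeats step 1; period 2)
step 4: XXXXXXX____XXX__XXX
count of X: 13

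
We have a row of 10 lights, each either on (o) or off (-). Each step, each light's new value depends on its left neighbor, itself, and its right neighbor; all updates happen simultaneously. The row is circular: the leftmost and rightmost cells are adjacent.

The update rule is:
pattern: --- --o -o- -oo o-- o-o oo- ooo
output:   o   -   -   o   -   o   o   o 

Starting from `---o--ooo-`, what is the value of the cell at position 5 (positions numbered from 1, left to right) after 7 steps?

oo----ooo-
oo-oo-oooo
oooooooooo
oooooooooo  (fixed point — unchanged through step 7)
position 5 holds o

o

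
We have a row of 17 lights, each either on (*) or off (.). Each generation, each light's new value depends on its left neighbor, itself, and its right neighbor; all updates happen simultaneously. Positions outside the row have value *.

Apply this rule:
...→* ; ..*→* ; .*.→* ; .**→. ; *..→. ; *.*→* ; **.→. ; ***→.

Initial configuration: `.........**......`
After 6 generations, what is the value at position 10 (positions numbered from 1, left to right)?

.

.********...*****
*.........**.....
..********...****
.*.........**....
**.********...***
..*.........**...
position 10 holds .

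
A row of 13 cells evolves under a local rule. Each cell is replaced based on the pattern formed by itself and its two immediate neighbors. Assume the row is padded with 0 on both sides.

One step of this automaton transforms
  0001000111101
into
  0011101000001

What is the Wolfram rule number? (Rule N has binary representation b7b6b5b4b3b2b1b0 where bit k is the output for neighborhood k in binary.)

position 8: 111 → 0  (bit 7 = 0)
position 10: 110 → 0  (bit 6 = 0)
position 11: 101 → 0  (bit 5 = 0)
position 4: 100 → 1  (bit 4 = 1)
position 7: 011 → 0  (bit 3 = 0)
position 3: 010 → 1  (bit 2 = 1)
position 2: 001 → 1  (bit 1 = 1)
position 0: 000 → 0  (bit 0 = 0)
bits b7..b0 = 00010110 = 22

22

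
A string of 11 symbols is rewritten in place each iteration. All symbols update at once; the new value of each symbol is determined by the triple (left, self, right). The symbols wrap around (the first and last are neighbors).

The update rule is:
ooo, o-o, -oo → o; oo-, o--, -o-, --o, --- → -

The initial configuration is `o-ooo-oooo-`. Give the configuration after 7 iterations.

-ooo-oooo-o
ooo-oooo-o-
oo-oooo-o-o
o-oooo-o-oo
-oooo-o-ooo
oooo-o-ooo-
ooo-o-ooo-o

ooo-o-ooo-o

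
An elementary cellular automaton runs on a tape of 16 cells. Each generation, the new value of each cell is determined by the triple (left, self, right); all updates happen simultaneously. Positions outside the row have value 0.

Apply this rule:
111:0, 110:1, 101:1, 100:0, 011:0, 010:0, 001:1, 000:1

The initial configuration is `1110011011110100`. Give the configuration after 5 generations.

0101101010101010

0010101100011001
1101010101101010
0110101010110100
1011010101011001
0101101010101010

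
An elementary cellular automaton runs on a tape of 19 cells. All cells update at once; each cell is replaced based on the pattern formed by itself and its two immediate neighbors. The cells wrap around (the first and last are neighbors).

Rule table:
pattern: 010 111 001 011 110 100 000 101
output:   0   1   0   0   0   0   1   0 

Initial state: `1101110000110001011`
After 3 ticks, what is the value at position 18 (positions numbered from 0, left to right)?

tick 1: 1000100110000100001
tick 2: 0010000000110001100
tick 3: 1000111110000100001
position 18 holds 1

1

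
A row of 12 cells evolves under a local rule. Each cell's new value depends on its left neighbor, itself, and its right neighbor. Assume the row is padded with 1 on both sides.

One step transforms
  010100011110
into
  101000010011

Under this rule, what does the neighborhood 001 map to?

0

At position 6 the neighborhood is 001; the next row has 0 there.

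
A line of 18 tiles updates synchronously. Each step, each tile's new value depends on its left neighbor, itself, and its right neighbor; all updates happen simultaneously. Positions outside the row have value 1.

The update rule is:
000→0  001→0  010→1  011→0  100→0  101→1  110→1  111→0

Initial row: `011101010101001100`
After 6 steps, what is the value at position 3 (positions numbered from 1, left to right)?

0

step 1: 100111111111000100
step 2: 100000000001000100
step 3: 100000000001000100  (fixed point — unchanged through step 6)
position 3 holds 0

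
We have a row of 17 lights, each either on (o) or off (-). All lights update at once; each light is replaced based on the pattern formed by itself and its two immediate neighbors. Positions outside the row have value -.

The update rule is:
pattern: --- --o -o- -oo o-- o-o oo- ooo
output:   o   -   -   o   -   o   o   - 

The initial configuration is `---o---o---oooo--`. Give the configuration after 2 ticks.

tick 1: oo---o---o-o--o-o
tick 2: oo-o---o--o----o-

oo-o---o--o----o-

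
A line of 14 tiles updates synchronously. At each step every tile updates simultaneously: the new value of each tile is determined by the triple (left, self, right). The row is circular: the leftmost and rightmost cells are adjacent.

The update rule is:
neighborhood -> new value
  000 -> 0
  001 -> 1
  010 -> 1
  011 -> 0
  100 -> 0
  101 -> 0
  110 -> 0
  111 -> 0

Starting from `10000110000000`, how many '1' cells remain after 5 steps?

3

10001000000001
00011000000010
00100000000110
01100000001000
10000000011000
count of 1: 3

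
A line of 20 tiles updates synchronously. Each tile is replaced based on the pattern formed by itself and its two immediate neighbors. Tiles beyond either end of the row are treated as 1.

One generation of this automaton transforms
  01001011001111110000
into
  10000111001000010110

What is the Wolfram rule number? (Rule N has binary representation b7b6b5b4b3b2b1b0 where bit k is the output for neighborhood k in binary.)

105

position 11: 111 → 0  (bit 7 = 0)
position 7: 110 → 1  (bit 6 = 1)
position 0: 101 → 1  (bit 5 = 1)
position 2: 100 → 0  (bit 4 = 0)
position 6: 011 → 1  (bit 3 = 1)
position 1: 010 → 0  (bit 2 = 0)
position 3: 001 → 0  (bit 1 = 0)
position 17: 000 → 1  (bit 0 = 1)
bits b7..b0 = 01101001 = 105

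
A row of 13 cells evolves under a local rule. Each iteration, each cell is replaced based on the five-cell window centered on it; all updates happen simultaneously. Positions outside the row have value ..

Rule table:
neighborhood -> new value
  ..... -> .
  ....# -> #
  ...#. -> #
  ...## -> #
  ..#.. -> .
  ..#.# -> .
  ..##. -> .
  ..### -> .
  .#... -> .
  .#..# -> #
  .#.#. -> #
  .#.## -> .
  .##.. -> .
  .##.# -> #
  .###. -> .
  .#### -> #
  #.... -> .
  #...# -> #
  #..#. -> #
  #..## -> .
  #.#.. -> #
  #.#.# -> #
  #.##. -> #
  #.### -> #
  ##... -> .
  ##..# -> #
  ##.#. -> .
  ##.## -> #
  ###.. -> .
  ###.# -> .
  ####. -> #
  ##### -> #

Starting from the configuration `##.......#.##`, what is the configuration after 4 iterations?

.##..##......

.......##..#.
.....##..##..
...##..#.....
.##..##......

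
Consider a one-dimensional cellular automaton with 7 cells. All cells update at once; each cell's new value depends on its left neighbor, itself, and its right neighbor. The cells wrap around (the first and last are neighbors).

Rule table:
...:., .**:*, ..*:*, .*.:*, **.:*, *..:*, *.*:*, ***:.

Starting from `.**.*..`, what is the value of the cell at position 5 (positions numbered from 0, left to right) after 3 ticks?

*

******.
*....**
**..**.
position 5 holds *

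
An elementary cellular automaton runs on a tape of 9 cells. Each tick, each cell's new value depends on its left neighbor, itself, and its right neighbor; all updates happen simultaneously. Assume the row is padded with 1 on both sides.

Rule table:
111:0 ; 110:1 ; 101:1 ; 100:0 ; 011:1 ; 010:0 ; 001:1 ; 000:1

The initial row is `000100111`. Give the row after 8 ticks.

011001100
111011101
001110111
011011100
111110101
000011011
011111110
110000011

110000011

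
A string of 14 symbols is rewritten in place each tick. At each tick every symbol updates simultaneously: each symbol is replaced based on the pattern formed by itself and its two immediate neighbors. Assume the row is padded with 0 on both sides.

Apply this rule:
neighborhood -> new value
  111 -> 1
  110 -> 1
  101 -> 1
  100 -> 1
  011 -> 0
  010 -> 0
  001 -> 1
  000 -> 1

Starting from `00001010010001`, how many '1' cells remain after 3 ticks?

11110101101110
01111010110111
10111101011011
count of 1: 10

10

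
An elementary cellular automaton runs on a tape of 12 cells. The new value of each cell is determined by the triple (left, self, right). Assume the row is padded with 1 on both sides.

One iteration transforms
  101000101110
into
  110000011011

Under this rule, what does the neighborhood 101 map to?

At position 1 the neighborhood is 101; the next row has 1 there.

1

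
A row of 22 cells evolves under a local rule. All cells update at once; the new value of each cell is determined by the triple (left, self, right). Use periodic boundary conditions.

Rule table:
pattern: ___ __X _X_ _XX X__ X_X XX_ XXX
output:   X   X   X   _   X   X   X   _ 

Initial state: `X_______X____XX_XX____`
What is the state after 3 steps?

XXXXXXXXXXXXX_XX_XXXXX
____________XX_XX_____
XXXXXXXXXXXX_XX_XXXXXX

XXXXXXXXXXXX_XX_XXXXXX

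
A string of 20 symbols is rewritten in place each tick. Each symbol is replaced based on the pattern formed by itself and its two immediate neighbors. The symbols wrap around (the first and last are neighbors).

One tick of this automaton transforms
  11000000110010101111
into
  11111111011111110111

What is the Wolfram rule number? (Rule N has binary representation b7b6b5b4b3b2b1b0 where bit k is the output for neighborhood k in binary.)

position 0: 111 → 1  (bit 7 = 1)
position 1: 110 → 1  (bit 6 = 1)
position 13: 101 → 1  (bit 5 = 1)
position 2: 100 → 1  (bit 4 = 1)
position 8: 011 → 0  (bit 3 = 0)
position 12: 010 → 1  (bit 2 = 1)
position 7: 001 → 1  (bit 1 = 1)
position 3: 000 → 1  (bit 0 = 1)
bits b7..b0 = 11110111 = 247

247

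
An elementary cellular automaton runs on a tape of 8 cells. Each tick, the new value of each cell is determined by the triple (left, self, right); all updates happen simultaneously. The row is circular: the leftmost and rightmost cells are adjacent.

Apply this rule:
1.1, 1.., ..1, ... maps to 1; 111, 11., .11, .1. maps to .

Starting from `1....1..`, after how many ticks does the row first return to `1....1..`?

2

.1111.11
1....1..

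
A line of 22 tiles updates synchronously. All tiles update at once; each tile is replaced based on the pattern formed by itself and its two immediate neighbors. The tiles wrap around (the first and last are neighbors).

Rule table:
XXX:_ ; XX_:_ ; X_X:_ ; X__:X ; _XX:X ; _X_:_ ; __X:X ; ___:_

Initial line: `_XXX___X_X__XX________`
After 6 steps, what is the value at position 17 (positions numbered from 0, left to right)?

X

XX__X_X___XXX_X_______
X_XX___X_XX____X_____X
__X_X_X__X_X__X_X___XX
XX_____XX___XX___X_XX_
X_X___XX_X_XX_X_X__X__
___X_XX____X_____XX_XX
position 17 holds X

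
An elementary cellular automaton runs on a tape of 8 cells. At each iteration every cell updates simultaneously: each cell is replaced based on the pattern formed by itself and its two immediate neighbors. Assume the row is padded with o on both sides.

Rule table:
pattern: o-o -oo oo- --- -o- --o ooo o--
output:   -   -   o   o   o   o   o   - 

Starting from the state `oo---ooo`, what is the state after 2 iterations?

oo-oo-oo
oo--o--o

oo--o--o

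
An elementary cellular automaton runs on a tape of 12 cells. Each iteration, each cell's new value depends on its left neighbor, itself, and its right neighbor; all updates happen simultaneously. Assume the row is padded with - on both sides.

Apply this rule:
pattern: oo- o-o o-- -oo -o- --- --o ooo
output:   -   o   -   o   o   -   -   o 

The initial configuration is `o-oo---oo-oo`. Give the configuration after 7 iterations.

ooo----o-oo-
oo-----ooo--
o------oo---
o------o----
o------o----  (fixed point — unchanged through iteration 7)

o------o----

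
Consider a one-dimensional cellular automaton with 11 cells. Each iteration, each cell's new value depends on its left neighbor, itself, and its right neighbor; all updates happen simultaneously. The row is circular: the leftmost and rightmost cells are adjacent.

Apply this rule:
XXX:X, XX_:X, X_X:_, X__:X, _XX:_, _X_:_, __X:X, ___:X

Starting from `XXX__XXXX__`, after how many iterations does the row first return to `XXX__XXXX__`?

_XXXX_XXXXX
__XXX__XXXX
XX_XXXX_XXX
XX__XXX__XX
XXXX_XXXX_X
XXXX__XXX__
_XXXXX_XXXX
__XXXX__XXX
XX_XXXXX_XX
XX__XXXX__X
XXXX_XXXXX_
_XXX__XXXX_
X_XXXX_XXXX
X__XXX__XXX
XXX_XXXX_XX
XXX__XXX__X
XXXXX_XXXX_
_XXXX__XXX_
X_XXXXX_XXX
X__XXXX__XX
XXX_XXXXX_X
XXX__XXXX__

22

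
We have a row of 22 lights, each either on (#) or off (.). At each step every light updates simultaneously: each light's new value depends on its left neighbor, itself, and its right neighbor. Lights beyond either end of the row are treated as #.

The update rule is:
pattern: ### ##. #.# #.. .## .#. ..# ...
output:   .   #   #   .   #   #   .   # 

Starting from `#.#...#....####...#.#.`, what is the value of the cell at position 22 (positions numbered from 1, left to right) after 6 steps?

###.#.#.##.#..#.#.####
..##########..#####...
..#........#..#...#.#.
..#.######.#..#.#.####
..###....###..#####...
..#.#.##.#.#..#...#.#.
position 22 holds .

.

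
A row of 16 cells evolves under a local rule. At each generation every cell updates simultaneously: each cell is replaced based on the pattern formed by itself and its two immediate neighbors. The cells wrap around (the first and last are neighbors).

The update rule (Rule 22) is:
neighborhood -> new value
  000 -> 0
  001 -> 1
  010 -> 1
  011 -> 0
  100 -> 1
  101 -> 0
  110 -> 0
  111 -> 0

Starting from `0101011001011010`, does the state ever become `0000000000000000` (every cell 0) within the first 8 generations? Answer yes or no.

no

1101000111000011
0001101000100100
0010001101111110
0111010000000001
0000011000000011
1000100100000100
1101111110001111
0000000001010000
generation 8 is 0000000001010000, still not uniform 0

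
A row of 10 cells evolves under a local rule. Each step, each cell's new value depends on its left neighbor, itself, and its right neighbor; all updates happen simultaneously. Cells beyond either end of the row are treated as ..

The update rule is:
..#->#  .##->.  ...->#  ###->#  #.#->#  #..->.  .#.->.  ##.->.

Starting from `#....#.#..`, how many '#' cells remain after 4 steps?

step 1: ..###.#..#
step 2: ##.#.#..#.
step 3: ..#.#..#..
step 4: ##.#..#..#
count of #: 5

5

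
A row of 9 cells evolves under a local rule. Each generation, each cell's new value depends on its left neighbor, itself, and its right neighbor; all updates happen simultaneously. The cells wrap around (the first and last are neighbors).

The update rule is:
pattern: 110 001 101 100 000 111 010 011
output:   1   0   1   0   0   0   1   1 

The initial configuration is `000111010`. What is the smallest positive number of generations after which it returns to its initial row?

2

generation 1: 000101110
generation 2: 000111010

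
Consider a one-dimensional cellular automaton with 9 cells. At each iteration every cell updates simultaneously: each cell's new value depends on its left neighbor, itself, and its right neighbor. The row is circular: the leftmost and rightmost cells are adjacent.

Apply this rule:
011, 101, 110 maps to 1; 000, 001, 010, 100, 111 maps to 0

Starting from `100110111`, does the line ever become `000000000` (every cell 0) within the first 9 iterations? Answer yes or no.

100111100
000100100
000000000
all cells are 0 at iteration 3

yes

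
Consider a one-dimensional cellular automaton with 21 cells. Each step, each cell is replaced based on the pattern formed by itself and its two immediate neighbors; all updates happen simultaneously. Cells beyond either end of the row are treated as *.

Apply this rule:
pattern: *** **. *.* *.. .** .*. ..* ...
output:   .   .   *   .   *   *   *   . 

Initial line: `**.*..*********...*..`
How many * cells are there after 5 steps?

8

..**.**..........**.*
.**.**..........**.**
**.**..........**.**.
..**..........**.**.*
.**..........**.**.**
count of *: 8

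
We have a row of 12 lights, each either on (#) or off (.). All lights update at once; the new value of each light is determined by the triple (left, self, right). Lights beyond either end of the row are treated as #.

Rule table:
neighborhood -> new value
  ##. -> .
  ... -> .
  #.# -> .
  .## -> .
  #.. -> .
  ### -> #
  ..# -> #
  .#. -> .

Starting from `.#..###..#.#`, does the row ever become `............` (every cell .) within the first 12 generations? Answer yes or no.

no

...#.#..#...
..#....#...#
.#....#...#.
.....#...#..
....#...#..#
...#...#..#.
..#...#..#..
.#...#..#..#
....#..#..#.
...#..#..#..
..#..#..#..#
.#..#..#..#.
generation 12 is .#..#..#..#., still not uniform .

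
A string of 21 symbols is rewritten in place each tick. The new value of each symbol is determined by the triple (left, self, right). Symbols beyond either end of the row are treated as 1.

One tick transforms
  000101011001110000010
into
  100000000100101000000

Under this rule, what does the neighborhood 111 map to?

At position 12 the neighborhood is 111; the next row has 1 there.

1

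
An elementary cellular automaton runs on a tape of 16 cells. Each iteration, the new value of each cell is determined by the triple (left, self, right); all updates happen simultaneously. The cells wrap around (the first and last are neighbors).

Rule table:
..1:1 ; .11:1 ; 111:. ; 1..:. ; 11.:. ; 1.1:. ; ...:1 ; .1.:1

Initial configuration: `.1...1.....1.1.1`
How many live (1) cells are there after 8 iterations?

5

.1.111.11111.1.1
.1.1...1.....1.1
.1.1.111.11111.1
.1.1.1...1.....1
.1.1.1.111.11111
.1.1.1.1...1....
11.1.1.1.111.111
...1.1.1.1...1..
count of 1: 5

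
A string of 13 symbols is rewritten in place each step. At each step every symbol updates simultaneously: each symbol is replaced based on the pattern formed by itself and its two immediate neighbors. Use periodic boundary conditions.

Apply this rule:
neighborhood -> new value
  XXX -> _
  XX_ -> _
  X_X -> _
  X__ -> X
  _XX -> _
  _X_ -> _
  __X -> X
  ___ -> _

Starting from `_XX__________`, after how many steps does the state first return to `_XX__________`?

X__X_________
_XX_X_______X
_____X_____X_
____X_X___X_X
X__X___X_X___
_XX_X_X___X_X
_______X_X___
______X___X__
_____X_X_X_X_
____X_______X
X__X_X_____X_
_XX___X___X__
X__X_X_X_X_X_
_XX__________

14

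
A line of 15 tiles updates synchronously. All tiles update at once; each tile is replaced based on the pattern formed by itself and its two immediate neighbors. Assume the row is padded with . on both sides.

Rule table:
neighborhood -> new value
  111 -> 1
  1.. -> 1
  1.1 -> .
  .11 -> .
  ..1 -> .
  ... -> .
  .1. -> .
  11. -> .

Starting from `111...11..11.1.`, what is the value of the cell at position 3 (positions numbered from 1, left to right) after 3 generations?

.

generation 1: .1.1....1.....1
generation 2: ....1....1.....
generation 3: .....1....1....
position 3 holds .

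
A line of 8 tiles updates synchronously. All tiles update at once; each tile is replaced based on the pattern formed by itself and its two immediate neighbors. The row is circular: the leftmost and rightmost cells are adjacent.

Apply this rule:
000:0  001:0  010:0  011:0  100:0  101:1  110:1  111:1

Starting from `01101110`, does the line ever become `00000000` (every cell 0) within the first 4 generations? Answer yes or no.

no

generation 1: 00110110
generation 2: 00011010
generation 3: 00001100
generation 4: 00000100
generation 4 is 00000100, still not uniform 0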